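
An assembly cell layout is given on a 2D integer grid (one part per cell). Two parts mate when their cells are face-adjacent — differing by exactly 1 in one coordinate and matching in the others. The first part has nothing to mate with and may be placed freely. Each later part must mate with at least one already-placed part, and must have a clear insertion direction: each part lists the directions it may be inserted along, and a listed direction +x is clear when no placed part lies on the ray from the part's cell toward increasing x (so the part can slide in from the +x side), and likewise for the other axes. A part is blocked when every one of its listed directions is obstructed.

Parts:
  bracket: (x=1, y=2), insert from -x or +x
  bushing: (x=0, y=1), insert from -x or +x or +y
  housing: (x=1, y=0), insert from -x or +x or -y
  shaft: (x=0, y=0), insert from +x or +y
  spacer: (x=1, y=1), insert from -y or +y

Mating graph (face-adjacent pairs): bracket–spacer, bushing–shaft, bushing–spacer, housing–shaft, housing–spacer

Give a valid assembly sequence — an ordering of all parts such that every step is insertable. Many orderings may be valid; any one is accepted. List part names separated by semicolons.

bracket; spacer; bushing; shaft; housing

1. bracket@(1, 2) [-x clear] — {bracket}
2. spacer@(1, 1) [-y clear] — {bracket, spacer}
3. bushing@(0, 1) [-x clear] — {bracket, bushing, spacer}
4. shaft@(0, 0) [+x clear] — {bracket, bushing, shaft, spacer}
5. housing@(1, 0) [+x clear] — {bracket, bushing, housing, shaft, spacer}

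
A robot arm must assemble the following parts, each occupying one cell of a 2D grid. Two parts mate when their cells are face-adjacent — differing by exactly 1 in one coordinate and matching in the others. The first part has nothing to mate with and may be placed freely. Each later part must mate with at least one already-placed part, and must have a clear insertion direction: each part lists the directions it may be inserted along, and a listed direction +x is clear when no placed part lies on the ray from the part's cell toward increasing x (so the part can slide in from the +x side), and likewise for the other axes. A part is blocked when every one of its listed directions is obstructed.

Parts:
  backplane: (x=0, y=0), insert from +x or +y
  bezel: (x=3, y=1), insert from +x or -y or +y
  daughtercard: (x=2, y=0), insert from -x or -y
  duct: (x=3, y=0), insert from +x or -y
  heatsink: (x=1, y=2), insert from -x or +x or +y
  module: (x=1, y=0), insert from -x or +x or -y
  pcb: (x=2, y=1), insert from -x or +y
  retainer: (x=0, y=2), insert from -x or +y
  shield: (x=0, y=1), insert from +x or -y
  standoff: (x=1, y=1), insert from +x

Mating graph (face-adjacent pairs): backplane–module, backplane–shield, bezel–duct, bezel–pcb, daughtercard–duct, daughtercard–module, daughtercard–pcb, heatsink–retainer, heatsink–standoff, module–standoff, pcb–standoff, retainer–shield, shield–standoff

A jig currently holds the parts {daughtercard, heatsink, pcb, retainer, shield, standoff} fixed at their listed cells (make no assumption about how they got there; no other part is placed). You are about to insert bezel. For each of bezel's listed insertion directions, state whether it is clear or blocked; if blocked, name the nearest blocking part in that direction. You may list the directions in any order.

+x: ray from bezel(3, 1) has no placed part ⇒ clear
-y: ray from bezel(3, 1) has no placed part ⇒ clear
+y: ray from bezel(3, 1) has no placed part ⇒ clear

+x: clear; +y: clear; -y: clear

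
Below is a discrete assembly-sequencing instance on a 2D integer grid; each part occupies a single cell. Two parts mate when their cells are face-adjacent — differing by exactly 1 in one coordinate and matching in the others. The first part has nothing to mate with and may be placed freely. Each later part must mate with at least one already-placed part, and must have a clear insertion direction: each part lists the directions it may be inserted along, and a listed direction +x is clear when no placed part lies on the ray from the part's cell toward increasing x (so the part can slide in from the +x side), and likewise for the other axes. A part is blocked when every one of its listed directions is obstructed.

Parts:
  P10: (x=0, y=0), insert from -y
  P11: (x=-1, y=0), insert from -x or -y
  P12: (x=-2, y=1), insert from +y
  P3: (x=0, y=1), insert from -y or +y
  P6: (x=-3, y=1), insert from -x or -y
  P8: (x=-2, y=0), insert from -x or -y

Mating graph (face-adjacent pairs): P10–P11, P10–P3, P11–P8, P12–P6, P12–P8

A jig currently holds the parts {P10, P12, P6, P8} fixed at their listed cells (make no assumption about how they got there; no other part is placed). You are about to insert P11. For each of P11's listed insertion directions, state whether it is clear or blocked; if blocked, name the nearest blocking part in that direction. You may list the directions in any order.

-x: blocked by P8; -y: clear

-x: nearest on ray is P8@(-2, 0) ⇒ blocked
-y: ray from P11(-1, 0) has no placed part ⇒ clear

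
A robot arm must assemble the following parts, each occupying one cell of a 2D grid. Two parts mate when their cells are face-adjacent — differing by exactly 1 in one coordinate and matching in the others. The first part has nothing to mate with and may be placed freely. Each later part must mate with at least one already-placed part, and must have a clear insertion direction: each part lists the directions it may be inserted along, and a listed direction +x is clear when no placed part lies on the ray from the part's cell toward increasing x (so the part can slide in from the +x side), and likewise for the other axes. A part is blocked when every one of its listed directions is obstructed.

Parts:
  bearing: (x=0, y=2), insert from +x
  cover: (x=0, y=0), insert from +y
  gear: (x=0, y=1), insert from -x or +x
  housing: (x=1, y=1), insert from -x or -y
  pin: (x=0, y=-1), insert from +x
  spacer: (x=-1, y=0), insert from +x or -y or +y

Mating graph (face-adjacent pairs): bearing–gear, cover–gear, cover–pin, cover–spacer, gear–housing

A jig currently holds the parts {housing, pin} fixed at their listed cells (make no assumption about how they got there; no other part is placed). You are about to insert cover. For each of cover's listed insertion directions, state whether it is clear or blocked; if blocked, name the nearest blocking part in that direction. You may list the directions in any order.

+y: ray from cover(0, 0) has no placed part ⇒ clear

+y: clear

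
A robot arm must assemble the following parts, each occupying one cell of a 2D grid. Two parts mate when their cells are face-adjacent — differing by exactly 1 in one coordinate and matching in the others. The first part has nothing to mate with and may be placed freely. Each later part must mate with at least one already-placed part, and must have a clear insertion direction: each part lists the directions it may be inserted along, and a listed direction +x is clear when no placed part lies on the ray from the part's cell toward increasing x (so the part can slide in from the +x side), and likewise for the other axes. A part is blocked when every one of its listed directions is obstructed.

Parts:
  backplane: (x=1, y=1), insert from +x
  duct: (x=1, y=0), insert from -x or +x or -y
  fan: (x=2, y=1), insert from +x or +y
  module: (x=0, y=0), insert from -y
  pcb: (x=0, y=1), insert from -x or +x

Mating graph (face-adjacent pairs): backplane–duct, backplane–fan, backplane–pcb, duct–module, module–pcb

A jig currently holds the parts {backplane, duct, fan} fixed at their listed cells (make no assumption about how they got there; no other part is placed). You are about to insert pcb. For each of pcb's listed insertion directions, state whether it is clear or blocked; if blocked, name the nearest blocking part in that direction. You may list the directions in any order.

+x: blocked by backplane; -x: clear

-x: ray from pcb(0, 1) has no placed part ⇒ clear
+x: nearest on ray is backplane@(1, 1) ⇒ blocked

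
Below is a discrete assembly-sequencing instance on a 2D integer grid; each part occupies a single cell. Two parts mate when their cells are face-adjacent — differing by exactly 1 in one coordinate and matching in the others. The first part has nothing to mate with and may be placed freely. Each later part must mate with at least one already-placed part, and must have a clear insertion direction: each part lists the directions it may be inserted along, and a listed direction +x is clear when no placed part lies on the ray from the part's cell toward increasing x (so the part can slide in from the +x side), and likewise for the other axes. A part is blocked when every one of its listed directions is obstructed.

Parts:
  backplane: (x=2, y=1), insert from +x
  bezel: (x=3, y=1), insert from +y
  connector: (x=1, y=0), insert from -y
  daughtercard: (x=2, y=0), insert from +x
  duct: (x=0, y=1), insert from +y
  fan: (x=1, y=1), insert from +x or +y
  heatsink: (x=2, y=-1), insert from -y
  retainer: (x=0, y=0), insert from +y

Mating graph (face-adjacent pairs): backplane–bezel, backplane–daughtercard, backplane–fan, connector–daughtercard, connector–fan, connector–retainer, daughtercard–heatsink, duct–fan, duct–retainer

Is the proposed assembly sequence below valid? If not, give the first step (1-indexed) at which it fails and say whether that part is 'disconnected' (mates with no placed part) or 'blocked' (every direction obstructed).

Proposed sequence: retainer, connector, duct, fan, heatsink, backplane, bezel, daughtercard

Invalid at step 5 (disconnected)

1. retainer@(0, 0) [+y clear] — {retainer}
2. connector@(1, 0) [-y clear] — {connector, retainer}
3. duct@(0, 1) [+y clear] — {connector, duct, retainer}
4. fan@(1, 1) [+x clear] — {connector, duct, fan, retainer}
5. heatsink@(2, -1) — no placed neighbour ⇒ disconnected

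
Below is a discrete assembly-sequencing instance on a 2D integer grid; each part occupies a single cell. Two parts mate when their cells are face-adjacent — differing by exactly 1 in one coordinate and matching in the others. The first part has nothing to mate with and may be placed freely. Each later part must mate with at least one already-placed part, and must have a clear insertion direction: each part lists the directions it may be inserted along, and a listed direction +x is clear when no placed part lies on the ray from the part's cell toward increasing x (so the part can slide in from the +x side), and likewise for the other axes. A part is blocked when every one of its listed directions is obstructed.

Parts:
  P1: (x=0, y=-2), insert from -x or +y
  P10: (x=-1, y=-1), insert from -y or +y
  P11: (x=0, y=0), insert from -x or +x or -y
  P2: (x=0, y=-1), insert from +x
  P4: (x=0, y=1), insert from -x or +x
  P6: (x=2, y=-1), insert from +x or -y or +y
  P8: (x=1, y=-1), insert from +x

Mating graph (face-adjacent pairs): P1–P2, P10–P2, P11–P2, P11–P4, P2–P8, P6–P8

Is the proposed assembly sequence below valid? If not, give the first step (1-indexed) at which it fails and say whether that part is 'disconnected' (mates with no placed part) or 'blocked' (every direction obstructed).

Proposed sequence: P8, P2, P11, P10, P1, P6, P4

1. P8@(1, -1) [+x clear] — {P8}
2. P2@(0, -1) — +x all obstructed ⇒ blocked

Invalid at step 2 (blocked)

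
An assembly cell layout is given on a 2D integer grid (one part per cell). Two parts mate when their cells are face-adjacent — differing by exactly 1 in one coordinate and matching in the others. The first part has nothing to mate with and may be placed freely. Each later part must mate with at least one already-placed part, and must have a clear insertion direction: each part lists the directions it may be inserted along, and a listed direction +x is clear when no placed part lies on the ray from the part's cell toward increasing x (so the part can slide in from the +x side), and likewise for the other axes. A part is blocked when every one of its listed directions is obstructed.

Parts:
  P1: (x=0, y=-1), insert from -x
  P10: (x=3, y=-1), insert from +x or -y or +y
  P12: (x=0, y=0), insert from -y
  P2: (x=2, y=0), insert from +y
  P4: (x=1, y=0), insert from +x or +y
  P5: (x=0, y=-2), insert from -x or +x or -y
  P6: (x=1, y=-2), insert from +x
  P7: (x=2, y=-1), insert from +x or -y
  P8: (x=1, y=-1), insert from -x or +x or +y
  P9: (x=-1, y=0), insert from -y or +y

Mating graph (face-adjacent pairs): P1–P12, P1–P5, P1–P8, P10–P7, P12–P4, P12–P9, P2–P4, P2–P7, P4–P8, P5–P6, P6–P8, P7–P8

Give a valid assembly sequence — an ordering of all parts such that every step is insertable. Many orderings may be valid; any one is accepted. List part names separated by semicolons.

P12; P9; P1; P5; P8; P4; P2; P6; P7; P10

1. P12@(0, 0) [-y clear] — {P12}
2. P9@(-1, 0) [-y clear] — {P12, P9}
3. P1@(0, -1) [-x clear] — {P1, P12, P9}
4. P5@(0, -2) [-x clear] — {P1, P12, P5, P9}
5. P8@(1, -1) [+x clear] — {P1, P12, P5, P8, P9}
6. P4@(1, 0) [+x clear] — {P1, P12, P4, P5, P8, P9}
7. P2@(2, 0) [+y clear] — {P1, P12, P2, P4, P5, P8, P9}
8. P6@(1, -2) [+x clear] — {P1, P12, P2, P4, P5, P6, P8, P9}
9. P7@(2, -1) [+x clear] — {P1, P12, P2, P4, P5, P6, P7, P8, P9}
10. P10@(3, -1) [+x clear] — {P1, P10, P12, P2, P4, P5, P6, P7, P8, P9}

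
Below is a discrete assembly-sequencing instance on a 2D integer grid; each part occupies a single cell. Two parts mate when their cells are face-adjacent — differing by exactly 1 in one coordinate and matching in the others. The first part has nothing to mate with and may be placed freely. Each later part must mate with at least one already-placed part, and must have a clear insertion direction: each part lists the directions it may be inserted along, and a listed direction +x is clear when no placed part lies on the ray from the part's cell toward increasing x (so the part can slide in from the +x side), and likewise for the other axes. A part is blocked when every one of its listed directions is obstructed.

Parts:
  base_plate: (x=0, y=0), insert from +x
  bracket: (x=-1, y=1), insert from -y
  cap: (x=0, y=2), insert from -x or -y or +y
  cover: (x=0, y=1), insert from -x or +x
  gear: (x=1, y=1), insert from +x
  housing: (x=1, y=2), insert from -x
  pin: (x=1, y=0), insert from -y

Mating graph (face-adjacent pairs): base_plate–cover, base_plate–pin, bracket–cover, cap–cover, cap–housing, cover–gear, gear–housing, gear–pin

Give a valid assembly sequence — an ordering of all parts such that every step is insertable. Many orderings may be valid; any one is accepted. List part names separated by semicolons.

housing; cap; gear; cover; base_plate; pin; bracket

1. housing@(1, 2) [-x clear] — {housing}
2. cap@(0, 2) [-x clear] — {cap, housing}
3. gear@(1, 1) [+x clear] — {cap, gear, housing}
4. cover@(0, 1) [-x clear] — {cap, cover, gear, housing}
5. base_plate@(0, 0) [+x clear] — {base_plate, cap, cover, gear, housing}
6. pin@(1, 0) [-y clear] — {base_plate, cap, cover, gear, housing, pin}
7. bracket@(-1, 1) [-y clear] — {base_plate, bracket, cap, cover, gear, housing, pin}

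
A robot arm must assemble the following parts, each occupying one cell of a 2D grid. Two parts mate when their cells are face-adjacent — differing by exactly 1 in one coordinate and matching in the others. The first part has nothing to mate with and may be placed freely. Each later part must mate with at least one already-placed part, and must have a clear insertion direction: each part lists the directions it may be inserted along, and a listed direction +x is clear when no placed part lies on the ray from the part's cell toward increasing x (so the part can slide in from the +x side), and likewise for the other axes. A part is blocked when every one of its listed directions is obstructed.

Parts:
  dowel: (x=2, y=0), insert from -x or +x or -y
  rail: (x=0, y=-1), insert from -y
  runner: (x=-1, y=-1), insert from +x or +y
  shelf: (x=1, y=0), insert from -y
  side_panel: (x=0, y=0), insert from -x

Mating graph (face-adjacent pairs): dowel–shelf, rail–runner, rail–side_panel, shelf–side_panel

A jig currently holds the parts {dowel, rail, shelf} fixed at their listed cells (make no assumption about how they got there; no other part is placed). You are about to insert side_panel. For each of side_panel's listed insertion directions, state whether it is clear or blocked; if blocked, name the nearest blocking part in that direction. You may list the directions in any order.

-x: ray from side_panel(0, 0) has no placed part ⇒ clear

-x: clear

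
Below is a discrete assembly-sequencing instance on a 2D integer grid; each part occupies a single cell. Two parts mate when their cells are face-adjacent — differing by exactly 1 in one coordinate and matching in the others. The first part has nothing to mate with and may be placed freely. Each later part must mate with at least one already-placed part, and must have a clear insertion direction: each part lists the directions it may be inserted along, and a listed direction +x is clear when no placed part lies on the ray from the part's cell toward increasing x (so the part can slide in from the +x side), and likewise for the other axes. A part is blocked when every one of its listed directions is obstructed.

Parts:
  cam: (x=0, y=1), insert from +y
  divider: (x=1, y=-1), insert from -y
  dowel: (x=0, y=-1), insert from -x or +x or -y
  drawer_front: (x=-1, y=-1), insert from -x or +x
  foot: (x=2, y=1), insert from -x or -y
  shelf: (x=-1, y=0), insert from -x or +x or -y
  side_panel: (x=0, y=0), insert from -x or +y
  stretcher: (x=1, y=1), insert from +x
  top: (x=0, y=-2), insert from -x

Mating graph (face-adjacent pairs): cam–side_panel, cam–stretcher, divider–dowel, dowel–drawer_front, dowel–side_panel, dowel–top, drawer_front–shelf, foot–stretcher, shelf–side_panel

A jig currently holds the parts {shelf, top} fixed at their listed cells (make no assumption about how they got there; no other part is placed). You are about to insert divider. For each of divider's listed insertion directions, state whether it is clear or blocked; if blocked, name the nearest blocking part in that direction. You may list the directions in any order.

-y: ray from divider(1, -1) has no placed part ⇒ clear

-y: clear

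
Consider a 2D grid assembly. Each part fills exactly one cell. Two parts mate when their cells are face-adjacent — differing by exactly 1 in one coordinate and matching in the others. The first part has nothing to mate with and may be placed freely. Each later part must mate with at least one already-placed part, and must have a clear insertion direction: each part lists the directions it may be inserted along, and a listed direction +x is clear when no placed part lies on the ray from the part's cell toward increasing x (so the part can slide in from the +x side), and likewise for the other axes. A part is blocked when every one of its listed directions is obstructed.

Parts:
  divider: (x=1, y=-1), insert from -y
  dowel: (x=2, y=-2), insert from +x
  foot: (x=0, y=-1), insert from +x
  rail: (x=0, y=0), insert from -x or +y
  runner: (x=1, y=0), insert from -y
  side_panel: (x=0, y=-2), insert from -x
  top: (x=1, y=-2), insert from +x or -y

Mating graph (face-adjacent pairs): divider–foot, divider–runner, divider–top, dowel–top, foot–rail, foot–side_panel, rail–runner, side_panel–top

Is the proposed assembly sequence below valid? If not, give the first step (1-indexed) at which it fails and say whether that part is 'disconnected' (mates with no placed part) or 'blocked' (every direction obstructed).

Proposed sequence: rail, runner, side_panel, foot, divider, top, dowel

Invalid at step 3 (disconnected)

1. rail@(0, 0) [-x clear] — {rail}
2. runner@(1, 0) [-y clear] — {rail, runner}
3. side_panel@(0, -2) — no placed neighbour ⇒ disconnected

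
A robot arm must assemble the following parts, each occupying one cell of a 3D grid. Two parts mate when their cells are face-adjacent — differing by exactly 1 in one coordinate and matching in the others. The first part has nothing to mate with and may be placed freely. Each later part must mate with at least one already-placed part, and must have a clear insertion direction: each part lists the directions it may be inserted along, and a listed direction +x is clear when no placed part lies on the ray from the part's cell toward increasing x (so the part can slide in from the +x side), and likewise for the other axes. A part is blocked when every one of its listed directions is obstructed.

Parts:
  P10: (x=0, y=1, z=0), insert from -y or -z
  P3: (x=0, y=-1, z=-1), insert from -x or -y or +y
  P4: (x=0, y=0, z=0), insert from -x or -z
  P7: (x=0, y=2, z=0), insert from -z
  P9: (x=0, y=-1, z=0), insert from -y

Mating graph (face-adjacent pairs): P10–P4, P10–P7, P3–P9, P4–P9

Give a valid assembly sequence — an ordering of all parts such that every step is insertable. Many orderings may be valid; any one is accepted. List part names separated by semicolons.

P3; P9; P4; P10; P7

1. P3@(0, -1, -1) [-x clear] — {P3}
2. P9@(0, -1, 0) [-y clear] — {P3, P9}
3. P4@(0, 0, 0) [-x clear] — {P3, P4, P9}
4. P10@(0, 1, 0) [-z clear] — {P10, P3, P4, P9}
5. P7@(0, 2, 0) [-z clear] — {P10, P3, P4, P7, P9}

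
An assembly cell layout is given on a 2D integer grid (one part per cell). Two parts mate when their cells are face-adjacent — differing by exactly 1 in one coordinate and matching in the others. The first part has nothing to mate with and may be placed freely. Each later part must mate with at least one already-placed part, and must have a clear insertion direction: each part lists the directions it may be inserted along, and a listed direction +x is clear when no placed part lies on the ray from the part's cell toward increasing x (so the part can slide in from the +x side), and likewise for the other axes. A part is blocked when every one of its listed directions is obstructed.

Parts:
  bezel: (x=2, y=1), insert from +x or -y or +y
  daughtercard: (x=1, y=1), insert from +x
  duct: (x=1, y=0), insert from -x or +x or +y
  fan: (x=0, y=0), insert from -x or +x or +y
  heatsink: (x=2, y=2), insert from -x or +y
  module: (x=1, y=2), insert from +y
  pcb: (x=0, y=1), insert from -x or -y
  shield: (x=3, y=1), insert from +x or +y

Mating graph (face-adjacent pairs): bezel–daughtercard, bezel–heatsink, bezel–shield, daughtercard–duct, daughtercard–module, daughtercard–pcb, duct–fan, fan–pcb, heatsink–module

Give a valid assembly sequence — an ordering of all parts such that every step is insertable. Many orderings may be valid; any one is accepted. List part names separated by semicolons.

1. pcb@(0, 1) [-x clear] — {pcb}
2. fan@(0, 0) [-x clear] — {fan, pcb}
3. duct@(1, 0) [+x clear] — {duct, fan, pcb}
4. daughtercard@(1, 1) [+x clear] — {daughtercard, duct, fan, pcb}
5. module@(1, 2) [+y clear] — {daughtercard, duct, fan, module, pcb}
6. bezel@(2, 1) [+x clear] — {bezel, daughtercard, duct, fan, module, pcb}
7. shield@(3, 1) [+x clear] — {bezel, daughtercard, duct, fan, module, pcb, shield}
8. heatsink@(2, 2) [+y clear] — {bezel, daughtercard, duct, fan, heatsink, module, pcb, shield}

pcb; fan; duct; daughtercard; module; bezel; shield; heatsink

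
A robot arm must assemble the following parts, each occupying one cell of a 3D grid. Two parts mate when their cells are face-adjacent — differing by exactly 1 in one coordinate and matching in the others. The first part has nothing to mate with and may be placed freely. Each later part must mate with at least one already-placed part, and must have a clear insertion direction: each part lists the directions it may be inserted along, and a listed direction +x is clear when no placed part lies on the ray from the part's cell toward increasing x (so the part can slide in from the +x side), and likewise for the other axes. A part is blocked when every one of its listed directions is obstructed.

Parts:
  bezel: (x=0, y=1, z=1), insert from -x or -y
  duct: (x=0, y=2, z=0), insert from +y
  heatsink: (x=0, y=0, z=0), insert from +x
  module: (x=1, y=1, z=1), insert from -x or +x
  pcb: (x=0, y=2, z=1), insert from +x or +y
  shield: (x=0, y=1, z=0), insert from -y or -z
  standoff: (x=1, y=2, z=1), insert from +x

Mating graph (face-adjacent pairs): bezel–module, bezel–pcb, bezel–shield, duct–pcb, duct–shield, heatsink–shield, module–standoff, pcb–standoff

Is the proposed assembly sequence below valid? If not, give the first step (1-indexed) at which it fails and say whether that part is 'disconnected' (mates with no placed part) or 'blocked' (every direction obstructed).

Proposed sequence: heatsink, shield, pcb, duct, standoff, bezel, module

1. heatsink@(0, 0, 0) [+x clear] — {heatsink}
2. shield@(0, 1, 0) [-z clear] — {heatsink, shield}
3. pcb@(0, 2, 1) — no placed neighbour ⇒ disconnected

Invalid at step 3 (disconnected)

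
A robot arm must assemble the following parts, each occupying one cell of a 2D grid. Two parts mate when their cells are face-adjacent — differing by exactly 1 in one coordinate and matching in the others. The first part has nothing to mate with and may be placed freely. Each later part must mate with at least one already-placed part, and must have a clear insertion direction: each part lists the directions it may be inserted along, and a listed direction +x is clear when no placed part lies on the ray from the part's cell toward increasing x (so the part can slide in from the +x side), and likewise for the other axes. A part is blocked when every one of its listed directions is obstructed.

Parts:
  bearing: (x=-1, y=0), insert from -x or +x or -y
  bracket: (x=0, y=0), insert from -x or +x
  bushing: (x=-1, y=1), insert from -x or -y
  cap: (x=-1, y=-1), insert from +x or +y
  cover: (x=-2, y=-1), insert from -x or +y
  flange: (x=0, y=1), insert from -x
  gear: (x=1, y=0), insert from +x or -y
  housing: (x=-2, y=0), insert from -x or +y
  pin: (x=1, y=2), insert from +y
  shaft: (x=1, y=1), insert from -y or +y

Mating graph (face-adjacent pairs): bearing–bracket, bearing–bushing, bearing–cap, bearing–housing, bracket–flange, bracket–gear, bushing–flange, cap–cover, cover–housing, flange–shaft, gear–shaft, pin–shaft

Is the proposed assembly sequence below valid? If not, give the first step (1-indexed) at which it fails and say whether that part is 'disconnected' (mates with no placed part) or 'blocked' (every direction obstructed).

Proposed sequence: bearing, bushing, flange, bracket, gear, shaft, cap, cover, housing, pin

1. bearing@(-1, 0) [-x clear] — {bearing}
2. bushing@(-1, 1) [-x clear] — {bearing, bushing}
3. flange@(0, 1) — -x all obstructed ⇒ blocked

Invalid at step 3 (blocked)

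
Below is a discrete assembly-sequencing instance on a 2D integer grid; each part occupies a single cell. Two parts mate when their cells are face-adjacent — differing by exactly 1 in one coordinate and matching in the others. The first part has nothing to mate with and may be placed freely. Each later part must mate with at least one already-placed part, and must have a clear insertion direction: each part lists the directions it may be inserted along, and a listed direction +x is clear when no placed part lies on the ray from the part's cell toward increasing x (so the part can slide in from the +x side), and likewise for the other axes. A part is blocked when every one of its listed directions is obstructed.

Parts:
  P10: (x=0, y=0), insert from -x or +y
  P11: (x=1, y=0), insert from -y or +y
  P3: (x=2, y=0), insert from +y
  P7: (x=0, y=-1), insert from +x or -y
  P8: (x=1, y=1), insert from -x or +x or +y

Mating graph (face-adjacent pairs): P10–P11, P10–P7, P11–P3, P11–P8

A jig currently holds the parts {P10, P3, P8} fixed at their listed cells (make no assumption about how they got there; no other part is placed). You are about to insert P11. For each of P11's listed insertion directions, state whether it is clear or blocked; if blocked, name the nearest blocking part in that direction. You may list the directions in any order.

+y: blocked by P8; -y: clear

-y: ray from P11(1, 0) has no placed part ⇒ clear
+y: nearest on ray is P8@(1, 1) ⇒ blocked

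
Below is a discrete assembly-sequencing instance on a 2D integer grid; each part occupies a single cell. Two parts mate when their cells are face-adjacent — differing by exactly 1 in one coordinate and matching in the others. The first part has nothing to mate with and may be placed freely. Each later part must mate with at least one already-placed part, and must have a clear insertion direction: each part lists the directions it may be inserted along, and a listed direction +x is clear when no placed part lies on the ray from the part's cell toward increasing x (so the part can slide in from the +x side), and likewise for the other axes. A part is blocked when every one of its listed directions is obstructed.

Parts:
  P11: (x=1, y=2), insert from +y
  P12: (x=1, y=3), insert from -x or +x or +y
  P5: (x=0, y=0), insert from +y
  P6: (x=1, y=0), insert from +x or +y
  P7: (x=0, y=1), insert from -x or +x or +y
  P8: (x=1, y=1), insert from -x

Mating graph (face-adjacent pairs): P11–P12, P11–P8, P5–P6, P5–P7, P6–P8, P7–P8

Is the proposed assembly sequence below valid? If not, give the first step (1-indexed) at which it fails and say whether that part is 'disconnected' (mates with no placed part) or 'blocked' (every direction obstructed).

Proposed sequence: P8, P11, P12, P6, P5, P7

1. P8@(1, 1) [-x clear] — {P8}
2. P11@(1, 2) [+y clear] — {P11, P8}
3. P12@(1, 3) [-x clear] — {P11, P12, P8}
4. P6@(1, 0) [+x clear] — {P11, P12, P6, P8}
5. P5@(0, 0) [+y clear] — {P11, P12, P5, P6, P8}
6. P7@(0, 1) [-x clear] — {P11, P12, P5, P6, P7, P8}

Valid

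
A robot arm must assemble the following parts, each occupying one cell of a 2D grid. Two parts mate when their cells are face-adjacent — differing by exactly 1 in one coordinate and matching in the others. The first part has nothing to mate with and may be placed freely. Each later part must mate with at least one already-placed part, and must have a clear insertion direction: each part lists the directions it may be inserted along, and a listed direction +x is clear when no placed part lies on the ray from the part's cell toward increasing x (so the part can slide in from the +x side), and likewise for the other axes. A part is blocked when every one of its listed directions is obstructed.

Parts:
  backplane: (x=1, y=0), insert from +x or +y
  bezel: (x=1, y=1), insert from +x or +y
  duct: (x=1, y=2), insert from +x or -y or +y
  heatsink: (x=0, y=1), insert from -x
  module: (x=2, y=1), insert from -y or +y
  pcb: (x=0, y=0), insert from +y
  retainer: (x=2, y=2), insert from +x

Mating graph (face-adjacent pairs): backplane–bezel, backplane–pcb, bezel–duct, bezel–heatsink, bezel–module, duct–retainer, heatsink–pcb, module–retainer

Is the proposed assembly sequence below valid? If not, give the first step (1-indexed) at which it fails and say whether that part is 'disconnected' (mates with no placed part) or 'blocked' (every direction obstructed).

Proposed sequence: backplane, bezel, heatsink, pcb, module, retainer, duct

Invalid at step 4 (blocked)

1. backplane@(1, 0) [+x clear] — {backplane}
2. bezel@(1, 1) [+x clear] — {backplane, bezel}
3. heatsink@(0, 1) [-x clear] — {backplane, bezel, heatsink}
4. pcb@(0, 0) — +y all obstructed ⇒ blocked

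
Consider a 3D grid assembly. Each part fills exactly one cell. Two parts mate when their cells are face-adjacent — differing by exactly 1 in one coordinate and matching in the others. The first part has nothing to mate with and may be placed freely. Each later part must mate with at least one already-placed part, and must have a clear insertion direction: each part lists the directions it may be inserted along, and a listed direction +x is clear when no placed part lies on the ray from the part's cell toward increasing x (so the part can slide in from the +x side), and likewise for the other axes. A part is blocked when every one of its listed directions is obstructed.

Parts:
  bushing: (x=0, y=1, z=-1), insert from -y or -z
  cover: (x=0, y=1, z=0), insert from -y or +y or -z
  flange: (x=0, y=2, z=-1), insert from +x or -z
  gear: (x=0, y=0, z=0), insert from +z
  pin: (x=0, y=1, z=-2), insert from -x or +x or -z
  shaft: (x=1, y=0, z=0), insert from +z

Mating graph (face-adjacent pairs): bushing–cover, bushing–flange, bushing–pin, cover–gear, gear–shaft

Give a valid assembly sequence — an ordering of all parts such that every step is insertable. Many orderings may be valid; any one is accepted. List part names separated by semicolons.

1. bushing@(0, 1, -1) [-y clear] — {bushing}
2. pin@(0, 1, -2) [-x clear] — {bushing, pin}
3. cover@(0, 1, 0) [-y clear] — {bushing, cover, pin}
4. gear@(0, 0, 0) [+z clear] — {bushing, cover, gear, pin}
5. shaft@(1, 0, 0) [+z clear] — {bushing, cover, gear, pin, shaft}
6. flange@(0, 2, -1) [+x clear] — {bushing, cover, flange, gear, pin, shaft}

bushing; pin; cover; gear; shaft; flange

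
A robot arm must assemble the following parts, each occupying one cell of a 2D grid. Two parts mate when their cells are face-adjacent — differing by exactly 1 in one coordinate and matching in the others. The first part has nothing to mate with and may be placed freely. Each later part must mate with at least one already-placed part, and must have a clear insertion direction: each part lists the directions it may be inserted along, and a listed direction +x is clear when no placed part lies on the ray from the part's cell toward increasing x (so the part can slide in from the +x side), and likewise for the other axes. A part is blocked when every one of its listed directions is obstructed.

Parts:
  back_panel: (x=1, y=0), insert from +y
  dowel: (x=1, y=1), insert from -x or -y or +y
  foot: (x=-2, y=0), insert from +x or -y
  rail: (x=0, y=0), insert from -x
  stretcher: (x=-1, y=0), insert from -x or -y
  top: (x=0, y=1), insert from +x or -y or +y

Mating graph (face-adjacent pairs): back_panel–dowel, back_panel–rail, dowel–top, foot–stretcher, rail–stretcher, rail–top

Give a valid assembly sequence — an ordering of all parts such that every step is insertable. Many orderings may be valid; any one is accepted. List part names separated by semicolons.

1. back_panel@(1, 0) [+y clear] — {back_panel}
2. rail@(0, 0) [-x clear] — {back_panel, rail}
3. stretcher@(-1, 0) [-x clear] — {back_panel, rail, stretcher}
4. foot@(-2, 0) [-y clear] — {back_panel, foot, rail, stretcher}
5. dowel@(1, 1) [-x clear] — {back_panel, dowel, foot, rail, stretcher}
6. top@(0, 1) [+y clear] — {back_panel, dowel, foot, rail, stretcher, top}

back_panel; rail; stretcher; foot; dowel; top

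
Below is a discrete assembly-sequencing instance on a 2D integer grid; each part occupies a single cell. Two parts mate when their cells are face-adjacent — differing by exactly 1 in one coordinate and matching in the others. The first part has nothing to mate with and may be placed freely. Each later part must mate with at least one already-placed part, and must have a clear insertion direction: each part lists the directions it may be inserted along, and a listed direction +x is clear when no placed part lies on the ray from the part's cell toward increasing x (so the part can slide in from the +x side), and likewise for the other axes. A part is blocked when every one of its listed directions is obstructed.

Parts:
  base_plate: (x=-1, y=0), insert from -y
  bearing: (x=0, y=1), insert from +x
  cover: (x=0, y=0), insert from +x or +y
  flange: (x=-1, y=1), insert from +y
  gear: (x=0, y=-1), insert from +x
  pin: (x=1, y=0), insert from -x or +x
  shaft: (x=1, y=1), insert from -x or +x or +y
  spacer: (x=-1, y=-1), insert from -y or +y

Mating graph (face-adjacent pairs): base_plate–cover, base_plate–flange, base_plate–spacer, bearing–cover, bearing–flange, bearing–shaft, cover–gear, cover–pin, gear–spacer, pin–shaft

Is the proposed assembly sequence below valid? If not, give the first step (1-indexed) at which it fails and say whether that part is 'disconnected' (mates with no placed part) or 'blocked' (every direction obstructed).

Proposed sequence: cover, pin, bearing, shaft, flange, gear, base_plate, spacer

1. cover@(0, 0) [+x clear] — {cover}
2. pin@(1, 0) [+x clear] — {cover, pin}
3. bearing@(0, 1) [+x clear] — {bearing, cover, pin}
4. shaft@(1, 1) [+x clear] — {bearing, cover, pin, shaft}
5. flange@(-1, 1) [+y clear] — {bearing, cover, flange, pin, shaft}
6. gear@(0, -1) [+x clear] — {bearing, cover, flange, gear, pin, shaft}
7. base_plate@(-1, 0) [-y clear] — {base_plate, bearing, cover, flange, gear, pin, shaft}
8. spacer@(-1, -1) [-y clear] — {base_plate, bearing, cover, flange, gear, pin, shaft, spacer}

Valid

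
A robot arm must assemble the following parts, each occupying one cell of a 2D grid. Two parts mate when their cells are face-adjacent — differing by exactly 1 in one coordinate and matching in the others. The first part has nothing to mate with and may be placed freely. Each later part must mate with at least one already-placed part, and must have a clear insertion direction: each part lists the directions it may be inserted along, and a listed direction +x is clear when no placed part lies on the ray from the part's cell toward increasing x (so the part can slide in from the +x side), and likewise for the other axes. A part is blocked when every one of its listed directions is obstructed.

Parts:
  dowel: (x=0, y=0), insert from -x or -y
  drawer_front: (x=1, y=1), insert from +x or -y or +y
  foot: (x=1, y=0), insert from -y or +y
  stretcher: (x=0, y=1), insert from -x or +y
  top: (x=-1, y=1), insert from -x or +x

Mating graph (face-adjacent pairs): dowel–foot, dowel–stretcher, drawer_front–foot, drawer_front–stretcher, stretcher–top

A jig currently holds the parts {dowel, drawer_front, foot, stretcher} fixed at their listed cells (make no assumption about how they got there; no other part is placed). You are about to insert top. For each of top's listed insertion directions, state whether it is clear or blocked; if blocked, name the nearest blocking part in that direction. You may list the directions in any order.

-x: ray from top(-1, 1) has no placed part ⇒ clear
+x: nearest on ray is stretcher@(0, 1) ⇒ blocked

+x: blocked by stretcher; -x: clear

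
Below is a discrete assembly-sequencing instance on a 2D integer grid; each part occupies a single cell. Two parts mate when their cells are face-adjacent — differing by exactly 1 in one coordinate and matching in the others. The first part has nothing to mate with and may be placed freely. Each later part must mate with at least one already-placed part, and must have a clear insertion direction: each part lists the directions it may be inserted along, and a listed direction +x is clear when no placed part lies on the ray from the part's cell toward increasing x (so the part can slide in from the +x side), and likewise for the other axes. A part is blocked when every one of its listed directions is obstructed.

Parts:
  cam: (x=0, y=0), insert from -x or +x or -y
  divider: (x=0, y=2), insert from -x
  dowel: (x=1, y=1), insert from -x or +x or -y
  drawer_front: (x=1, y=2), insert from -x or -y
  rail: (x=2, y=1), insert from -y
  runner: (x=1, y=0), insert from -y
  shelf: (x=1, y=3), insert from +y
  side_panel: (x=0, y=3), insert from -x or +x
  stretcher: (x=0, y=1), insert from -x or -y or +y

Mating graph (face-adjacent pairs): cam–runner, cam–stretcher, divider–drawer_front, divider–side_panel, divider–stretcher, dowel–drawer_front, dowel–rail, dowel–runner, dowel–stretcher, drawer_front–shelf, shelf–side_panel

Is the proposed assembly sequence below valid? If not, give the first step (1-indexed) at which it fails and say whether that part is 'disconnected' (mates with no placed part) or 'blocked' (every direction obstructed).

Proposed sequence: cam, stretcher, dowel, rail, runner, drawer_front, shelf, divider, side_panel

Valid

1. cam@(0, 0) [-x clear] — {cam}
2. stretcher@(0, 1) [-x clear] — {cam, stretcher}
3. dowel@(1, 1) [+x clear] — {cam, dowel, stretcher}
4. rail@(2, 1) [-y clear] — {cam, dowel, rail, stretcher}
5. runner@(1, 0) [-y clear] — {cam, dowel, rail, runner, stretcher}
6. drawer_front@(1, 2) [-x clear] — {cam, dowel, drawer_front, rail, runner, stretcher}
7. shelf@(1, 3) [+y clear] — {cam, dowel, drawer_front, rail, runner, shelf, stretcher}
8. divider@(0, 2) [-x clear] — {cam, divider, dowel, drawer_front, rail, runner, shelf, stretcher}
9. side_panel@(0, 3) [-x clear] — {cam, divider, dowel, drawer_front, rail, runner, shelf, side_panel, stretcher}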